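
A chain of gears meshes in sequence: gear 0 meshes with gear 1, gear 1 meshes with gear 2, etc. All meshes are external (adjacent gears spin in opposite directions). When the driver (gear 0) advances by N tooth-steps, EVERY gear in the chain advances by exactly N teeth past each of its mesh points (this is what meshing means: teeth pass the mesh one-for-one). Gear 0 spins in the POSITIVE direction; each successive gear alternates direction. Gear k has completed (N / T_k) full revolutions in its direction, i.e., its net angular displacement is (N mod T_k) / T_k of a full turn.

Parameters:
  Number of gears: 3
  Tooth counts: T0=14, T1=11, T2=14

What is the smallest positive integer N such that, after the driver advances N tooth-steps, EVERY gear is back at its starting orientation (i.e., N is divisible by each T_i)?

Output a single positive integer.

Answer: 154

Derivation:
Gear k returns to start when N is a multiple of T_k.
All gears at start simultaneously when N is a common multiple of [14, 11, 14]; the smallest such N is lcm(14, 11, 14).
Start: lcm = T0 = 14
Fold in T1=11: gcd(14, 11) = 1; lcm(14, 11) = 14 * 11 / 1 = 154 / 1 = 154
Fold in T2=14: gcd(154, 14) = 14; lcm(154, 14) = 154 * 14 / 14 = 2156 / 14 = 154
Full cycle length = 154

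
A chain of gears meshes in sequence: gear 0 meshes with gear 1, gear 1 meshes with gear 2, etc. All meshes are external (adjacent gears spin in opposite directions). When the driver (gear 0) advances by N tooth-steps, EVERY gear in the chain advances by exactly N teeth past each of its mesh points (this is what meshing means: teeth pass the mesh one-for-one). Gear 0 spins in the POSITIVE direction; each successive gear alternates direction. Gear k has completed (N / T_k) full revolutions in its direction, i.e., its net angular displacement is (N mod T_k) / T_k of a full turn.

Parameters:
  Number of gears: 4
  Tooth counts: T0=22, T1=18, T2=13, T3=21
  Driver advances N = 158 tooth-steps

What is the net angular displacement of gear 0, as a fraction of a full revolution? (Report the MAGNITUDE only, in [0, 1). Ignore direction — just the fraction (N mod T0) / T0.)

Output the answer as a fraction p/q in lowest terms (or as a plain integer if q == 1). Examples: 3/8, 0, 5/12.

Answer: 2/11

Derivation:
Chain of 4 gears, tooth counts: [22, 18, 13, 21]
  gear 0: T0=22, direction=positive, advance = 158 mod 22 = 4 teeth = 4/22 turn
  gear 1: T1=18, direction=negative, advance = 158 mod 18 = 14 teeth = 14/18 turn
  gear 2: T2=13, direction=positive, advance = 158 mod 13 = 2 teeth = 2/13 turn
  gear 3: T3=21, direction=negative, advance = 158 mod 21 = 11 teeth = 11/21 turn
Gear 0: 158 mod 22 = 4
Fraction = 4 / 22 = 2/11 (gcd(4,22)=2) = 2/11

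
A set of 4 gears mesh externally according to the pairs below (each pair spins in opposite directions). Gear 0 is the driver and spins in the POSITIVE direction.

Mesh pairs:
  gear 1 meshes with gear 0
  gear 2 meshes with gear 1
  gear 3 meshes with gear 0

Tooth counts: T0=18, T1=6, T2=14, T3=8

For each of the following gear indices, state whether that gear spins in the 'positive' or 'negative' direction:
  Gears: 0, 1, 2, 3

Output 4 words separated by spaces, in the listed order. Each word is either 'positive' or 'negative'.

Gear 0 (driver): positive (depth 0)
  gear 1: meshes with gear 0 -> depth 1 -> negative (opposite of gear 0)
  gear 2: meshes with gear 1 -> depth 2 -> positive (opposite of gear 1)
  gear 3: meshes with gear 0 -> depth 1 -> negative (opposite of gear 0)
Queried indices 0, 1, 2, 3 -> positive, negative, positive, negative

Answer: positive negative positive negative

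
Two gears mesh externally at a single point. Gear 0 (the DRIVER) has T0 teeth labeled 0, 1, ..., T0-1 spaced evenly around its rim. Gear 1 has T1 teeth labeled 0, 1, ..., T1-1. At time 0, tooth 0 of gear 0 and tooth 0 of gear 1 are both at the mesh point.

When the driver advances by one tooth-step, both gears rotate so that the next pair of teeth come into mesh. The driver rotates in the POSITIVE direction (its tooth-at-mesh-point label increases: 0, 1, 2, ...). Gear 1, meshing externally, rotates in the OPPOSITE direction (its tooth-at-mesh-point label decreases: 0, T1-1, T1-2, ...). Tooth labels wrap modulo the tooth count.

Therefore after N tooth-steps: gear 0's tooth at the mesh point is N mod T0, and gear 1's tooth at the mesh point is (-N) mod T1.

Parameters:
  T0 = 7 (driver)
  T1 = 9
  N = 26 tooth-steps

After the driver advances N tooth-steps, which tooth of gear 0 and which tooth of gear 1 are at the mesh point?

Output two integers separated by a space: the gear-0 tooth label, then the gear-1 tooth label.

Answer: 5 1

Derivation:
Gear 0 (driver, T0=7): tooth at mesh = N mod T0
  26 = 3 * 7 + 5, so 26 mod 7 = 5
  gear 0 tooth = 5
Gear 1 (driven, T1=9): tooth at mesh = (-N) mod T1
  26 = 2 * 9 + 8, so 26 mod 9 = 8
  (-26) mod 9 = (-8) mod 9 = 9 - 8 = 1
Mesh after 26 steps: gear-0 tooth 5 meets gear-1 tooth 1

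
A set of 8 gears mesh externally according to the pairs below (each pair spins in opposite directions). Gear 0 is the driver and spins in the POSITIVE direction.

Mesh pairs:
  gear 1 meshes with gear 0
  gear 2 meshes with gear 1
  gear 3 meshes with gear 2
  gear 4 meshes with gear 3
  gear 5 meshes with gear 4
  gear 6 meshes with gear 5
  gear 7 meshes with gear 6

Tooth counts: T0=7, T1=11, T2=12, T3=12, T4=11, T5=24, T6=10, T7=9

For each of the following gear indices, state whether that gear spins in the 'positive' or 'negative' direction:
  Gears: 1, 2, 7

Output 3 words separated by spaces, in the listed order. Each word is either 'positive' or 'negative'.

Answer: negative positive negative

Derivation:
Gear 0 (driver): positive (depth 0)
  gear 1: meshes with gear 0 -> depth 1 -> negative (opposite of gear 0)
  gear 2: meshes with gear 1 -> depth 2 -> positive (opposite of gear 1)
  gear 3: meshes with gear 2 -> depth 3 -> negative (opposite of gear 2)
  gear 4: meshes with gear 3 -> depth 4 -> positive (opposite of gear 3)
  gear 5: meshes with gear 4 -> depth 5 -> negative (opposite of gear 4)
  gear 6: meshes with gear 5 -> depth 6 -> positive (opposite of gear 5)
  gear 7: meshes with gear 6 -> depth 7 -> negative (opposite of gear 6)
Queried indices 1, 2, 7 -> negative, positive, negative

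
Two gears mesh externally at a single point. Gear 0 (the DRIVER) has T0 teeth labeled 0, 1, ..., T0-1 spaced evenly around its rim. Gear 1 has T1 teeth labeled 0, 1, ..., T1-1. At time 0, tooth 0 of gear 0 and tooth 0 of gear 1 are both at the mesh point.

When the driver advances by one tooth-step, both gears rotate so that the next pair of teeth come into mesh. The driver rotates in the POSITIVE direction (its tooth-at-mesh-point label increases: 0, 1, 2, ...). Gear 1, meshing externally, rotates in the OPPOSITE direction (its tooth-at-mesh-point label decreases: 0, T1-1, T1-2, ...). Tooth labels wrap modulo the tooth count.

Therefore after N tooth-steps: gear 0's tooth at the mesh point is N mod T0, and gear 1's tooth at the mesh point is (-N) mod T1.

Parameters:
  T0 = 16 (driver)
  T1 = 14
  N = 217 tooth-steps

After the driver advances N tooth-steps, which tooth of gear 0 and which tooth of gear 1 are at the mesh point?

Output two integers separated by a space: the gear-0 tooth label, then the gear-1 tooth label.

Answer: 9 7

Derivation:
Gear 0 (driver, T0=16): tooth at mesh = N mod T0
  217 = 13 * 16 + 9, so 217 mod 16 = 9
  gear 0 tooth = 9
Gear 1 (driven, T1=14): tooth at mesh = (-N) mod T1
  217 = 15 * 14 + 7, so 217 mod 14 = 7
  (-217) mod 14 = (-7) mod 14 = 14 - 7 = 7
Mesh after 217 steps: gear-0 tooth 9 meets gear-1 tooth 7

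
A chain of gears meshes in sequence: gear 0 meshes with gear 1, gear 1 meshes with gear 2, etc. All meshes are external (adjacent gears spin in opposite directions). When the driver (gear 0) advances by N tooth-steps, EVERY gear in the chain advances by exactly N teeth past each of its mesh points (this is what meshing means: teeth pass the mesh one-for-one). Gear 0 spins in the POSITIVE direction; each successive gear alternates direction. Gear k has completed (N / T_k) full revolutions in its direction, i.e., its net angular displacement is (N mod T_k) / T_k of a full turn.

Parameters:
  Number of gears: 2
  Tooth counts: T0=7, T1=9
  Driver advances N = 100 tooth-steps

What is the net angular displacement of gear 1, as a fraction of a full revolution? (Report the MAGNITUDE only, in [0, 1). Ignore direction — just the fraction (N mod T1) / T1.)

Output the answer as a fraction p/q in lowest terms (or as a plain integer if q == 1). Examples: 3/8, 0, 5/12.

Answer: 1/9

Derivation:
Chain of 2 gears, tooth counts: [7, 9]
  gear 0: T0=7, direction=positive, advance = 100 mod 7 = 2 teeth = 2/7 turn
  gear 1: T1=9, direction=negative, advance = 100 mod 9 = 1 teeth = 1/9 turn
Gear 1: 100 mod 9 = 1
Fraction = 1 / 9 = 1/9 (gcd(1,9)=1) = 1/9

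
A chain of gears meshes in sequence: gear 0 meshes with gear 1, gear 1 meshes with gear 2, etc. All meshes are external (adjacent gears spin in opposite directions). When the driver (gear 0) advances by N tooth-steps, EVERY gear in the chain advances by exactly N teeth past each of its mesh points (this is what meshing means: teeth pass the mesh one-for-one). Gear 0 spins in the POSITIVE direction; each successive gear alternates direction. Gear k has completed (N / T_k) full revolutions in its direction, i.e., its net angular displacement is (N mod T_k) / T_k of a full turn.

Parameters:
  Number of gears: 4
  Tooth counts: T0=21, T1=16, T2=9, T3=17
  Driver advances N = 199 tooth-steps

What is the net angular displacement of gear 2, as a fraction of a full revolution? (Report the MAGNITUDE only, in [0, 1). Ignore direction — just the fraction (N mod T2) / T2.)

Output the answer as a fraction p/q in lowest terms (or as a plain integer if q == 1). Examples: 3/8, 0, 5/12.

Chain of 4 gears, tooth counts: [21, 16, 9, 17]
  gear 0: T0=21, direction=positive, advance = 199 mod 21 = 10 teeth = 10/21 turn
  gear 1: T1=16, direction=negative, advance = 199 mod 16 = 7 teeth = 7/16 turn
  gear 2: T2=9, direction=positive, advance = 199 mod 9 = 1 teeth = 1/9 turn
  gear 3: T3=17, direction=negative, advance = 199 mod 17 = 12 teeth = 12/17 turn
Gear 2: 199 mod 9 = 1
Fraction = 1 / 9 = 1/9 (gcd(1,9)=1) = 1/9

Answer: 1/9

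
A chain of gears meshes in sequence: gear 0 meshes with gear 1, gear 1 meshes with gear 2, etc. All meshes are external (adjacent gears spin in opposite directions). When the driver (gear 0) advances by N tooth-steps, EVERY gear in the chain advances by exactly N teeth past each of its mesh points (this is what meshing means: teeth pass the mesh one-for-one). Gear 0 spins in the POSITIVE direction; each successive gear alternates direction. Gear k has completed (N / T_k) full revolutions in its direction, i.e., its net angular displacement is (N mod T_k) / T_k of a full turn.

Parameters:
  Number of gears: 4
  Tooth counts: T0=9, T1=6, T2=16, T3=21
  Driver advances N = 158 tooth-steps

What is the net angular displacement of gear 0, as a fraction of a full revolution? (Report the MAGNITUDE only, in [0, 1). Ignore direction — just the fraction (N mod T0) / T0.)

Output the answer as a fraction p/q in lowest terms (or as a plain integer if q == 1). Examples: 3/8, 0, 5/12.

Chain of 4 gears, tooth counts: [9, 6, 16, 21]
  gear 0: T0=9, direction=positive, advance = 158 mod 9 = 5 teeth = 5/9 turn
  gear 1: T1=6, direction=negative, advance = 158 mod 6 = 2 teeth = 2/6 turn
  gear 2: T2=16, direction=positive, advance = 158 mod 16 = 14 teeth = 14/16 turn
  gear 3: T3=21, direction=negative, advance = 158 mod 21 = 11 teeth = 11/21 turn
Gear 0: 158 mod 9 = 5
Fraction = 5 / 9 = 5/9 (gcd(5,9)=1) = 5/9

Answer: 5/9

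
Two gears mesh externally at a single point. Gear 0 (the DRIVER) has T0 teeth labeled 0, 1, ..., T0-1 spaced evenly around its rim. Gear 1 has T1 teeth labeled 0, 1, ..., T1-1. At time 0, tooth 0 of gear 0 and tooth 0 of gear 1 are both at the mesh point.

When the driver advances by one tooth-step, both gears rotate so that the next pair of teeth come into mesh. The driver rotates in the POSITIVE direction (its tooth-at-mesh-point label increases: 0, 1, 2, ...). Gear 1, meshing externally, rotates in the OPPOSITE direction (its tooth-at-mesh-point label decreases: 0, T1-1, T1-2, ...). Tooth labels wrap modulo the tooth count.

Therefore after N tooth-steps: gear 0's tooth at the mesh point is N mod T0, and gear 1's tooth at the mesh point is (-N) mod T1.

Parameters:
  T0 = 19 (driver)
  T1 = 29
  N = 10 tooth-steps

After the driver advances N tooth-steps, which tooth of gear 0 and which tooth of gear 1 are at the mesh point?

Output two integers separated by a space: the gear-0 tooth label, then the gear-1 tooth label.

Gear 0 (driver, T0=19): tooth at mesh = N mod T0
  10 = 0 * 19 + 10, so 10 mod 19 = 10
  gear 0 tooth = 10
Gear 1 (driven, T1=29): tooth at mesh = (-N) mod T1
  10 = 0 * 29 + 10, so 10 mod 29 = 10
  (-10) mod 29 = (-10) mod 29 = 29 - 10 = 19
Mesh after 10 steps: gear-0 tooth 10 meets gear-1 tooth 19

Answer: 10 19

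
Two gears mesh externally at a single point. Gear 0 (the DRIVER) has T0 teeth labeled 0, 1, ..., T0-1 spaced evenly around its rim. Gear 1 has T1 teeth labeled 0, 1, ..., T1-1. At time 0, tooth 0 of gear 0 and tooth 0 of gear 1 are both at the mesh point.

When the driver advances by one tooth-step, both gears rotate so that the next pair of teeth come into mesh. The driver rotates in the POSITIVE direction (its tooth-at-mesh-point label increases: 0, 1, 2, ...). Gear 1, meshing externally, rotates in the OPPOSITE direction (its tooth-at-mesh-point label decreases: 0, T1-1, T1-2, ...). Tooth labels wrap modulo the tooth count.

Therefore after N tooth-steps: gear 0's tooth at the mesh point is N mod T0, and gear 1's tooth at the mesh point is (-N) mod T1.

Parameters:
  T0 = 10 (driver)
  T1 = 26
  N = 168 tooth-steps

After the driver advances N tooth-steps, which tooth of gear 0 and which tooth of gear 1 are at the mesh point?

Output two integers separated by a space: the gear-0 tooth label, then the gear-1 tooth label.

Answer: 8 14

Derivation:
Gear 0 (driver, T0=10): tooth at mesh = N mod T0
  168 = 16 * 10 + 8, so 168 mod 10 = 8
  gear 0 tooth = 8
Gear 1 (driven, T1=26): tooth at mesh = (-N) mod T1
  168 = 6 * 26 + 12, so 168 mod 26 = 12
  (-168) mod 26 = (-12) mod 26 = 26 - 12 = 14
Mesh after 168 steps: gear-0 tooth 8 meets gear-1 tooth 14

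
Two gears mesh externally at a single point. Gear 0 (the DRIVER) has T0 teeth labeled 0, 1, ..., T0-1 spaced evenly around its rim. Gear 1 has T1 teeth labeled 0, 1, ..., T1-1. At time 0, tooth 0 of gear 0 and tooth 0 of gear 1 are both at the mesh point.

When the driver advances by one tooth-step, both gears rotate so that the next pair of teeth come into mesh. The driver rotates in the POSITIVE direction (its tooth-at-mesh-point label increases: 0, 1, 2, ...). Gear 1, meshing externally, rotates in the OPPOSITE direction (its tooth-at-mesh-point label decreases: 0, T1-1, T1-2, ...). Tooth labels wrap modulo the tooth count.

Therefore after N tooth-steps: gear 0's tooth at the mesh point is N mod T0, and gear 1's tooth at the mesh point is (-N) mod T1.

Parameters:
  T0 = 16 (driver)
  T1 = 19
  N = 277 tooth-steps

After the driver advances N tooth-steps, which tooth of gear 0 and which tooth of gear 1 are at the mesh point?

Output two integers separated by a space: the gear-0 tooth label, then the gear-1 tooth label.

Answer: 5 8

Derivation:
Gear 0 (driver, T0=16): tooth at mesh = N mod T0
  277 = 17 * 16 + 5, so 277 mod 16 = 5
  gear 0 tooth = 5
Gear 1 (driven, T1=19): tooth at mesh = (-N) mod T1
  277 = 14 * 19 + 11, so 277 mod 19 = 11
  (-277) mod 19 = (-11) mod 19 = 19 - 11 = 8
Mesh after 277 steps: gear-0 tooth 5 meets gear-1 tooth 8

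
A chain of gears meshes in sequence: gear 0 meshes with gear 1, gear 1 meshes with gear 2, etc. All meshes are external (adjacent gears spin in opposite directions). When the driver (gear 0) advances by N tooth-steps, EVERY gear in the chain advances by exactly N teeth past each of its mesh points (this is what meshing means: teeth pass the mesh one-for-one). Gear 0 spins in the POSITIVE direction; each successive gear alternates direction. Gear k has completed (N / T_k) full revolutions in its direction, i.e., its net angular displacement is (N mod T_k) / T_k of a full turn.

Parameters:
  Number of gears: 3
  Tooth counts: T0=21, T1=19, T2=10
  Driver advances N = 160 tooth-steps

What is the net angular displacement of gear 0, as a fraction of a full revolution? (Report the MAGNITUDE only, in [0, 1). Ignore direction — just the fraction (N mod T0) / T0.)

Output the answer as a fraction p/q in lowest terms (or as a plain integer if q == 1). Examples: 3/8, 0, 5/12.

Chain of 3 gears, tooth counts: [21, 19, 10]
  gear 0: T0=21, direction=positive, advance = 160 mod 21 = 13 teeth = 13/21 turn
  gear 1: T1=19, direction=negative, advance = 160 mod 19 = 8 teeth = 8/19 turn
  gear 2: T2=10, direction=positive, advance = 160 mod 10 = 0 teeth = 0/10 turn
Gear 0: 160 mod 21 = 13
Fraction = 13 / 21 = 13/21 (gcd(13,21)=1) = 13/21

Answer: 13/21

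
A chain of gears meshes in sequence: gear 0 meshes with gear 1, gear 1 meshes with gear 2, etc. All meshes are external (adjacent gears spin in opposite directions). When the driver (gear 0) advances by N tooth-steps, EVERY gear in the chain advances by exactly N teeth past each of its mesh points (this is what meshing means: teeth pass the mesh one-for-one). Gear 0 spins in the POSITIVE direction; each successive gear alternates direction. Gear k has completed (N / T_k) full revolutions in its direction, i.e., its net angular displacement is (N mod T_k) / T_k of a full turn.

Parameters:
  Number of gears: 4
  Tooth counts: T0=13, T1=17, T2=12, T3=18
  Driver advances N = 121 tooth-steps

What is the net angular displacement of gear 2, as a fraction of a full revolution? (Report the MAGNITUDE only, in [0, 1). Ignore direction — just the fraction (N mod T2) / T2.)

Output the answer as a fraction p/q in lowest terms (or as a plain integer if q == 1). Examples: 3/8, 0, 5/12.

Chain of 4 gears, tooth counts: [13, 17, 12, 18]
  gear 0: T0=13, direction=positive, advance = 121 mod 13 = 4 teeth = 4/13 turn
  gear 1: T1=17, direction=negative, advance = 121 mod 17 = 2 teeth = 2/17 turn
  gear 2: T2=12, direction=positive, advance = 121 mod 12 = 1 teeth = 1/12 turn
  gear 3: T3=18, direction=negative, advance = 121 mod 18 = 13 teeth = 13/18 turn
Gear 2: 121 mod 12 = 1
Fraction = 1 / 12 = 1/12 (gcd(1,12)=1) = 1/12

Answer: 1/12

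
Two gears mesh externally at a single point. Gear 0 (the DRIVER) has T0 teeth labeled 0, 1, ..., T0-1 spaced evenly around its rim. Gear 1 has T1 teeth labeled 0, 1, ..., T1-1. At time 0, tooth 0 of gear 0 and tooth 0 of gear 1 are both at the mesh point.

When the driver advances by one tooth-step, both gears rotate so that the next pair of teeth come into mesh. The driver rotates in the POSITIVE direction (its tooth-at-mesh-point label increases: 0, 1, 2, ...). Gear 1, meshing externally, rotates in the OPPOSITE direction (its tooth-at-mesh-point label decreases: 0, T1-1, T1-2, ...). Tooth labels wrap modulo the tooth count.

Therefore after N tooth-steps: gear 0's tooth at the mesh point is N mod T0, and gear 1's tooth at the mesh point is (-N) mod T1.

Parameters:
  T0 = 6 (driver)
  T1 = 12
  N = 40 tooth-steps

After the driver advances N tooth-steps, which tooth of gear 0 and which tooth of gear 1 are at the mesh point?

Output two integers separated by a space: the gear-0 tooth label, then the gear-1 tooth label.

Answer: 4 8

Derivation:
Gear 0 (driver, T0=6): tooth at mesh = N mod T0
  40 = 6 * 6 + 4, so 40 mod 6 = 4
  gear 0 tooth = 4
Gear 1 (driven, T1=12): tooth at mesh = (-N) mod T1
  40 = 3 * 12 + 4, so 40 mod 12 = 4
  (-40) mod 12 = (-4) mod 12 = 12 - 4 = 8
Mesh after 40 steps: gear-0 tooth 4 meets gear-1 tooth 8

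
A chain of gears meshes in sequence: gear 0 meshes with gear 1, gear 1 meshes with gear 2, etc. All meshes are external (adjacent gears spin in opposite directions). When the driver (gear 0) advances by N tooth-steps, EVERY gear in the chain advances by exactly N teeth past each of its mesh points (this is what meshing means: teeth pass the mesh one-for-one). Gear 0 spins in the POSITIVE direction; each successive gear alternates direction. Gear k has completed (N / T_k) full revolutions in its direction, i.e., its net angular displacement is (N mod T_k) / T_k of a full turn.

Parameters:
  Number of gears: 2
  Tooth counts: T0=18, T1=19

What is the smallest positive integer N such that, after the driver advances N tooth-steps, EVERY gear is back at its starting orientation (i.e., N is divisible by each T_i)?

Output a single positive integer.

Gear k returns to start when N is a multiple of T_k.
All gears at start simultaneously when N is a common multiple of [18, 19]; the smallest such N is lcm(18, 19).
Start: lcm = T0 = 18
Fold in T1=19: gcd(18, 19) = 1; lcm(18, 19) = 18 * 19 / 1 = 342 / 1 = 342
Full cycle length = 342

Answer: 342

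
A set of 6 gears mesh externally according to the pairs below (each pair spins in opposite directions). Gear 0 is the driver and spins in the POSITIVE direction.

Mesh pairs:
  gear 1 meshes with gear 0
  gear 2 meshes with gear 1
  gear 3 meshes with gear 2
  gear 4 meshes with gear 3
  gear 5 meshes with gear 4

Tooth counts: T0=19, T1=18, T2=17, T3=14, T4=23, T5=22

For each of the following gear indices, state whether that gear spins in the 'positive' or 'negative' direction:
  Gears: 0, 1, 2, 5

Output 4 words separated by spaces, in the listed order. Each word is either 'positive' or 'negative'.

Answer: positive negative positive negative

Derivation:
Gear 0 (driver): positive (depth 0)
  gear 1: meshes with gear 0 -> depth 1 -> negative (opposite of gear 0)
  gear 2: meshes with gear 1 -> depth 2 -> positive (opposite of gear 1)
  gear 3: meshes with gear 2 -> depth 3 -> negative (opposite of gear 2)
  gear 4: meshes with gear 3 -> depth 4 -> positive (opposite of gear 3)
  gear 5: meshes with gear 4 -> depth 5 -> negative (opposite of gear 4)
Queried indices 0, 1, 2, 5 -> positive, negative, positive, negative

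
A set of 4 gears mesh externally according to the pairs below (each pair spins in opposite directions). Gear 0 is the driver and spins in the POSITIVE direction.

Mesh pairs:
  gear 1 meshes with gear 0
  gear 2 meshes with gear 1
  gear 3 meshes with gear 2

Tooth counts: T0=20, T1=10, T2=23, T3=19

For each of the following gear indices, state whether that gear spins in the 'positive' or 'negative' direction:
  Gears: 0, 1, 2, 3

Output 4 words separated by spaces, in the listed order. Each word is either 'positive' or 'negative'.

Gear 0 (driver): positive (depth 0)
  gear 1: meshes with gear 0 -> depth 1 -> negative (opposite of gear 0)
  gear 2: meshes with gear 1 -> depth 2 -> positive (opposite of gear 1)
  gear 3: meshes with gear 2 -> depth 3 -> negative (opposite of gear 2)
Queried indices 0, 1, 2, 3 -> positive, negative, positive, negative

Answer: positive negative positive negative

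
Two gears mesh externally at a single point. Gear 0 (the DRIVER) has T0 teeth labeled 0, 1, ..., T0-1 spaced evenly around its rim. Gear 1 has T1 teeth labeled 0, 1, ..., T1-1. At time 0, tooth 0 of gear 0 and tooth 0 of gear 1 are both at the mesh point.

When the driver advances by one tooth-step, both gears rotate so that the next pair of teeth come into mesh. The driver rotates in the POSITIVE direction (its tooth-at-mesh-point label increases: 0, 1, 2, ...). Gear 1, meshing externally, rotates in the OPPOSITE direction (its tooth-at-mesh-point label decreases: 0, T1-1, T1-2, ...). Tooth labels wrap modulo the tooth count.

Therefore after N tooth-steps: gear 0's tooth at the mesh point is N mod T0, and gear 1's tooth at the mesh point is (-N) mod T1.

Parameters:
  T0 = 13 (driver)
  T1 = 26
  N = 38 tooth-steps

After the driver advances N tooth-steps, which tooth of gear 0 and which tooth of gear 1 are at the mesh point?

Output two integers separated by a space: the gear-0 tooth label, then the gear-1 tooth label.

Gear 0 (driver, T0=13): tooth at mesh = N mod T0
  38 = 2 * 13 + 12, so 38 mod 13 = 12
  gear 0 tooth = 12
Gear 1 (driven, T1=26): tooth at mesh = (-N) mod T1
  38 = 1 * 26 + 12, so 38 mod 26 = 12
  (-38) mod 26 = (-12) mod 26 = 26 - 12 = 14
Mesh after 38 steps: gear-0 tooth 12 meets gear-1 tooth 14

Answer: 12 14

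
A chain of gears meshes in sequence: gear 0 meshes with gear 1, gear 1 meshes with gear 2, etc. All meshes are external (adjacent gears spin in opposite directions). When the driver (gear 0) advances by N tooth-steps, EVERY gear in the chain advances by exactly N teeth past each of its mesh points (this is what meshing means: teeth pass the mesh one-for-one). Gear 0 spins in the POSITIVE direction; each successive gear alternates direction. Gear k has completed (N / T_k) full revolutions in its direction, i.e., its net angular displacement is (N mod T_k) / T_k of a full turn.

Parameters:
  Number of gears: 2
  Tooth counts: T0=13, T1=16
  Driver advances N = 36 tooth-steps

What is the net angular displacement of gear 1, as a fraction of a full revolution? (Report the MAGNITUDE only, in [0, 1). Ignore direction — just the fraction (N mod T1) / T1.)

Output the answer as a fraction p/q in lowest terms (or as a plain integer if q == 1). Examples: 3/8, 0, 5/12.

Chain of 2 gears, tooth counts: [13, 16]
  gear 0: T0=13, direction=positive, advance = 36 mod 13 = 10 teeth = 10/13 turn
  gear 1: T1=16, direction=negative, advance = 36 mod 16 = 4 teeth = 4/16 turn
Gear 1: 36 mod 16 = 4
Fraction = 4 / 16 = 1/4 (gcd(4,16)=4) = 1/4

Answer: 1/4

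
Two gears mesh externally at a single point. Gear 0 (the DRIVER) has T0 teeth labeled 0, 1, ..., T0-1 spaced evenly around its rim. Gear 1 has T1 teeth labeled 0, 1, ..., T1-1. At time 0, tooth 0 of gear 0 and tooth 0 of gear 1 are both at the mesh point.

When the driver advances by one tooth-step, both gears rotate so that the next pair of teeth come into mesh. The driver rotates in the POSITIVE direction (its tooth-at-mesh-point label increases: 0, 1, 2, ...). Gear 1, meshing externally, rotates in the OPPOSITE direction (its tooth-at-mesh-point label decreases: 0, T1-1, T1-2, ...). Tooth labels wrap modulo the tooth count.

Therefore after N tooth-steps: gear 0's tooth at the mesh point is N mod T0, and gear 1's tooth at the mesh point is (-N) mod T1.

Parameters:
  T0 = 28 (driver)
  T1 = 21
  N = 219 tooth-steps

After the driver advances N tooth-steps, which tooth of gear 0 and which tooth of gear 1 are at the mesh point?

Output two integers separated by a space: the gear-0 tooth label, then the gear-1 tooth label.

Answer: 23 12

Derivation:
Gear 0 (driver, T0=28): tooth at mesh = N mod T0
  219 = 7 * 28 + 23, so 219 mod 28 = 23
  gear 0 tooth = 23
Gear 1 (driven, T1=21): tooth at mesh = (-N) mod T1
  219 = 10 * 21 + 9, so 219 mod 21 = 9
  (-219) mod 21 = (-9) mod 21 = 21 - 9 = 12
Mesh after 219 steps: gear-0 tooth 23 meets gear-1 tooth 12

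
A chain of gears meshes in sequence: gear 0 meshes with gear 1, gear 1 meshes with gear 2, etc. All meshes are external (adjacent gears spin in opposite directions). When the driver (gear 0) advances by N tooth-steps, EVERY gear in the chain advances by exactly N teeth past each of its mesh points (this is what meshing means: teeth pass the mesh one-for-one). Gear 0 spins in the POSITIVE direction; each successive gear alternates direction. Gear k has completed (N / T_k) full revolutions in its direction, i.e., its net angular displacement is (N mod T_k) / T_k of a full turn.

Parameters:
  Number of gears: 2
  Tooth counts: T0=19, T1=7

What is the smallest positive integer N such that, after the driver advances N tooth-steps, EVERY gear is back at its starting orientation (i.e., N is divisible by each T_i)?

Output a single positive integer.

Answer: 133

Derivation:
Gear k returns to start when N is a multiple of T_k.
All gears at start simultaneously when N is a common multiple of [19, 7]; the smallest such N is lcm(19, 7).
Start: lcm = T0 = 19
Fold in T1=7: gcd(19, 7) = 1; lcm(19, 7) = 19 * 7 / 1 = 133 / 1 = 133
Full cycle length = 133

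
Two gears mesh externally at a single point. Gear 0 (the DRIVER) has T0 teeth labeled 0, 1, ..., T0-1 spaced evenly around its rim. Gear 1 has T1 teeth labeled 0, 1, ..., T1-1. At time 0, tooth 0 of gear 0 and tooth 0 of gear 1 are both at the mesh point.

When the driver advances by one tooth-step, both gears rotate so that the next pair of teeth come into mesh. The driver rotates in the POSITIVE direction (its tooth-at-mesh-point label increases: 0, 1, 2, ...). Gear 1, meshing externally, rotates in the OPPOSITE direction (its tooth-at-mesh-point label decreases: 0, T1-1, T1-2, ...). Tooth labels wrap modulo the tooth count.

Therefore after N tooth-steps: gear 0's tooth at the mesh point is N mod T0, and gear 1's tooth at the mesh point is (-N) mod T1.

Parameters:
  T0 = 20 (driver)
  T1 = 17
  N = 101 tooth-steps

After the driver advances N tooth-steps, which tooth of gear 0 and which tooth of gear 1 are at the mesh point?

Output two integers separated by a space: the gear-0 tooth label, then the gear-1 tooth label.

Gear 0 (driver, T0=20): tooth at mesh = N mod T0
  101 = 5 * 20 + 1, so 101 mod 20 = 1
  gear 0 tooth = 1
Gear 1 (driven, T1=17): tooth at mesh = (-N) mod T1
  101 = 5 * 17 + 16, so 101 mod 17 = 16
  (-101) mod 17 = (-16) mod 17 = 17 - 16 = 1
Mesh after 101 steps: gear-0 tooth 1 meets gear-1 tooth 1

Answer: 1 1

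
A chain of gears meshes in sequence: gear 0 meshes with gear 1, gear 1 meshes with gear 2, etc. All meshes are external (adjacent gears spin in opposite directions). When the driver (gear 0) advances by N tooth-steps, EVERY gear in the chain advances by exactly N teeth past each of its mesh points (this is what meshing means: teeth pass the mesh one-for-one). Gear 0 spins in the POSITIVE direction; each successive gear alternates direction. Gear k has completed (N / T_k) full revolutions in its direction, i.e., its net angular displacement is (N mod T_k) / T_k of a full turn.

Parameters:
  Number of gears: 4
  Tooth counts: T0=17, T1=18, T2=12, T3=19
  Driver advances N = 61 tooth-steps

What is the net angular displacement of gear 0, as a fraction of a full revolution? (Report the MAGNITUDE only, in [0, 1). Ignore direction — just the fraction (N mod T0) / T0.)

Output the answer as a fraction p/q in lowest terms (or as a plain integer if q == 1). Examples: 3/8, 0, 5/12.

Chain of 4 gears, tooth counts: [17, 18, 12, 19]
  gear 0: T0=17, direction=positive, advance = 61 mod 17 = 10 teeth = 10/17 turn
  gear 1: T1=18, direction=negative, advance = 61 mod 18 = 7 teeth = 7/18 turn
  gear 2: T2=12, direction=positive, advance = 61 mod 12 = 1 teeth = 1/12 turn
  gear 3: T3=19, direction=negative, advance = 61 mod 19 = 4 teeth = 4/19 turn
Gear 0: 61 mod 17 = 10
Fraction = 10 / 17 = 10/17 (gcd(10,17)=1) = 10/17

Answer: 10/17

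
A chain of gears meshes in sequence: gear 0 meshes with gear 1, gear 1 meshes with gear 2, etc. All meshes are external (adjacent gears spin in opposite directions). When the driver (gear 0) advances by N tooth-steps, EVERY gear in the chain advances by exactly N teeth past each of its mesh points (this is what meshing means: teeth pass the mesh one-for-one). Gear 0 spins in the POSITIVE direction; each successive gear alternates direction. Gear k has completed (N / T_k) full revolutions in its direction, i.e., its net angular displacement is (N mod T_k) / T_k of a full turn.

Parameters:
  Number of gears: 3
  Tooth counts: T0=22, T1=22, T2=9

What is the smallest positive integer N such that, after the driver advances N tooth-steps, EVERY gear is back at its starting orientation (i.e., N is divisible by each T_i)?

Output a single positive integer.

Gear k returns to start when N is a multiple of T_k.
All gears at start simultaneously when N is a common multiple of [22, 22, 9]; the smallest such N is lcm(22, 22, 9).
Start: lcm = T0 = 22
Fold in T1=22: gcd(22, 22) = 22; lcm(22, 22) = 22 * 22 / 22 = 484 / 22 = 22
Fold in T2=9: gcd(22, 9) = 1; lcm(22, 9) = 22 * 9 / 1 = 198 / 1 = 198
Full cycle length = 198

Answer: 198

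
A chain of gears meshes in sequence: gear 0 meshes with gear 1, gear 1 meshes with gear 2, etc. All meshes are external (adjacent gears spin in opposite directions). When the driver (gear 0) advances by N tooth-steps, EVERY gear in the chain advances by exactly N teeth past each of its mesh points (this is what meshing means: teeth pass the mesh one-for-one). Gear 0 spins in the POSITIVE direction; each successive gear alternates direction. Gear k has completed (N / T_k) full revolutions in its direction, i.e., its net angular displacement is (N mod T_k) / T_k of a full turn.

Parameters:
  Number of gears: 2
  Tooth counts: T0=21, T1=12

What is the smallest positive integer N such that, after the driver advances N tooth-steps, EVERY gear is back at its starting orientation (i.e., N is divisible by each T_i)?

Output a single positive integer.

Gear k returns to start when N is a multiple of T_k.
All gears at start simultaneously when N is a common multiple of [21, 12]; the smallest such N is lcm(21, 12).
Start: lcm = T0 = 21
Fold in T1=12: gcd(21, 12) = 3; lcm(21, 12) = 21 * 12 / 3 = 252 / 3 = 84
Full cycle length = 84

Answer: 84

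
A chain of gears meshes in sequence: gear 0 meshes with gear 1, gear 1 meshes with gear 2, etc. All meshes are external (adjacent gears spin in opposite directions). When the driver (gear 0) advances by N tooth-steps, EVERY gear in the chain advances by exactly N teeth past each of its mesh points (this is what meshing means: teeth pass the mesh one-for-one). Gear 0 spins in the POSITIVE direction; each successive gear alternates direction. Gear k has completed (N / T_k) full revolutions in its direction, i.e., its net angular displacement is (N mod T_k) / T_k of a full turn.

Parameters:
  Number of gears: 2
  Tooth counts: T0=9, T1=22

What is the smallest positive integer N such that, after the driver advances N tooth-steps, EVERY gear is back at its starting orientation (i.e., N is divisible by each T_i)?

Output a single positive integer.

Gear k returns to start when N is a multiple of T_k.
All gears at start simultaneously when N is a common multiple of [9, 22]; the smallest such N is lcm(9, 22).
Start: lcm = T0 = 9
Fold in T1=22: gcd(9, 22) = 1; lcm(9, 22) = 9 * 22 / 1 = 198 / 1 = 198
Full cycle length = 198

Answer: 198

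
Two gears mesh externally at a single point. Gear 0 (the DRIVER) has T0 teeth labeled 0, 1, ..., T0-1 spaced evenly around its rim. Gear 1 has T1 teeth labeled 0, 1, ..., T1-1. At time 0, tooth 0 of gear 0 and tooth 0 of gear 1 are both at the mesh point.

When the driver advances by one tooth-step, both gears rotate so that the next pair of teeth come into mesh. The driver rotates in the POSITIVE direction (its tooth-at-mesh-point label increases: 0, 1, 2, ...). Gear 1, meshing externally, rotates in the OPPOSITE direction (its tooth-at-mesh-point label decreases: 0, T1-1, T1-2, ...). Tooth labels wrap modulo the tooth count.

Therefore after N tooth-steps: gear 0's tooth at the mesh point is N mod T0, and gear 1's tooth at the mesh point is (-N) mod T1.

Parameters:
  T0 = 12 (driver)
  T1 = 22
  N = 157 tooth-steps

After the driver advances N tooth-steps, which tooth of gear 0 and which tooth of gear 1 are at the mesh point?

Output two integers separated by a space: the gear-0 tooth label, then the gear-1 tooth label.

Answer: 1 19

Derivation:
Gear 0 (driver, T0=12): tooth at mesh = N mod T0
  157 = 13 * 12 + 1, so 157 mod 12 = 1
  gear 0 tooth = 1
Gear 1 (driven, T1=22): tooth at mesh = (-N) mod T1
  157 = 7 * 22 + 3, so 157 mod 22 = 3
  (-157) mod 22 = (-3) mod 22 = 22 - 3 = 19
Mesh after 157 steps: gear-0 tooth 1 meets gear-1 tooth 19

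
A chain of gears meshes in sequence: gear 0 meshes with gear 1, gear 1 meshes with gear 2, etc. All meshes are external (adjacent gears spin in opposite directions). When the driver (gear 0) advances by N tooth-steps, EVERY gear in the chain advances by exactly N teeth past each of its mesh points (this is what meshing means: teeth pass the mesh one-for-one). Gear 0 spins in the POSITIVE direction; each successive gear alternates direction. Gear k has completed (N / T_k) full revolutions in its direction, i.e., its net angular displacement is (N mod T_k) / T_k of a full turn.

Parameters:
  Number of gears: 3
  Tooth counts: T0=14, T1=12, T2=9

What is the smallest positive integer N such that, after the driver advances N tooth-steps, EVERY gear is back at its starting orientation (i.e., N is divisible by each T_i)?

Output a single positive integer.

Gear k returns to start when N is a multiple of T_k.
All gears at start simultaneously when N is a common multiple of [14, 12, 9]; the smallest such N is lcm(14, 12, 9).
Start: lcm = T0 = 14
Fold in T1=12: gcd(14, 12) = 2; lcm(14, 12) = 14 * 12 / 2 = 168 / 2 = 84
Fold in T2=9: gcd(84, 9) = 3; lcm(84, 9) = 84 * 9 / 3 = 756 / 3 = 252
Full cycle length = 252

Answer: 252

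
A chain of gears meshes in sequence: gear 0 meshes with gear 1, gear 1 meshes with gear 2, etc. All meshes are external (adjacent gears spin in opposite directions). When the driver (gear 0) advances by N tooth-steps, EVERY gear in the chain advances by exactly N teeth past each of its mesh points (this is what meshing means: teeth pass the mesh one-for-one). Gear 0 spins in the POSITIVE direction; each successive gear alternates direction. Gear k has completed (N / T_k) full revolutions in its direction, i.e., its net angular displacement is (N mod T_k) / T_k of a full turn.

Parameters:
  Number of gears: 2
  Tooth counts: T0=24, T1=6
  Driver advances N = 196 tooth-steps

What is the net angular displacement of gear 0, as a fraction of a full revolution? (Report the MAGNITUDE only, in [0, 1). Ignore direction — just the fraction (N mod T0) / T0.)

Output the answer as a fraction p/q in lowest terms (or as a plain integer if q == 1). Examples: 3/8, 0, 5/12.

Chain of 2 gears, tooth counts: [24, 6]
  gear 0: T0=24, direction=positive, advance = 196 mod 24 = 4 teeth = 4/24 turn
  gear 1: T1=6, direction=negative, advance = 196 mod 6 = 4 teeth = 4/6 turn
Gear 0: 196 mod 24 = 4
Fraction = 4 / 24 = 1/6 (gcd(4,24)=4) = 1/6

Answer: 1/6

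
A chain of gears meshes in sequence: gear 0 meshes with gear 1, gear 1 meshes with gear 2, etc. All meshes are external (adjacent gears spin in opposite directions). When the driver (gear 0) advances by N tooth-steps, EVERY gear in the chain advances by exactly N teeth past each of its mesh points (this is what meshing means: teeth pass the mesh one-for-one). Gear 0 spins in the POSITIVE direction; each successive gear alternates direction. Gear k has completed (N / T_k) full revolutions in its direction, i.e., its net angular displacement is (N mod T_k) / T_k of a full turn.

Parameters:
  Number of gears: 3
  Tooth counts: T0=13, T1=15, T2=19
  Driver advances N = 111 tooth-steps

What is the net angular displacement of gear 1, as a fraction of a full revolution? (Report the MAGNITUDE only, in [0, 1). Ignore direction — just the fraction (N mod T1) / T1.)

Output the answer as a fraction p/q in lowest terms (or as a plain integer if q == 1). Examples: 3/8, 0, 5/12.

Answer: 2/5

Derivation:
Chain of 3 gears, tooth counts: [13, 15, 19]
  gear 0: T0=13, direction=positive, advance = 111 mod 13 = 7 teeth = 7/13 turn
  gear 1: T1=15, direction=negative, advance = 111 mod 15 = 6 teeth = 6/15 turn
  gear 2: T2=19, direction=positive, advance = 111 mod 19 = 16 teeth = 16/19 turn
Gear 1: 111 mod 15 = 6
Fraction = 6 / 15 = 2/5 (gcd(6,15)=3) = 2/5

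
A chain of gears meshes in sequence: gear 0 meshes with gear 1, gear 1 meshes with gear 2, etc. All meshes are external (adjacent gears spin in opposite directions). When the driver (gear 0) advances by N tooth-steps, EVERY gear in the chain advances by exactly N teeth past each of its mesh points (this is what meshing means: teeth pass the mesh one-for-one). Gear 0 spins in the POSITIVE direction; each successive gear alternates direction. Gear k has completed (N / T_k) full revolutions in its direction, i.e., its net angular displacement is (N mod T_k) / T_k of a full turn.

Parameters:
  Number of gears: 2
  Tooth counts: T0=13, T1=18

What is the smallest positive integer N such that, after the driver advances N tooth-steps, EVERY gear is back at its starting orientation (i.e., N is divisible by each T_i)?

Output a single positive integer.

Gear k returns to start when N is a multiple of T_k.
All gears at start simultaneously when N is a common multiple of [13, 18]; the smallest such N is lcm(13, 18).
Start: lcm = T0 = 13
Fold in T1=18: gcd(13, 18) = 1; lcm(13, 18) = 13 * 18 / 1 = 234 / 1 = 234
Full cycle length = 234

Answer: 234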